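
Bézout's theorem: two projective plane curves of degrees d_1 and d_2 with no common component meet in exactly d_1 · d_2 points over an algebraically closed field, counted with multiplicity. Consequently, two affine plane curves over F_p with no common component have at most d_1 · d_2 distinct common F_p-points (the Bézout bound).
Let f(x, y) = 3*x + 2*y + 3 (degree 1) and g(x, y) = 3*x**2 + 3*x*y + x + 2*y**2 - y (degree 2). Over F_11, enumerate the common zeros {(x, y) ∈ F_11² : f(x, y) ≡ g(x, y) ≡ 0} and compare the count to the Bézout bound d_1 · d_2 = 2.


Common zeros: ∅; count = 0; Bézout bound = 2.

deg(f) = 1, deg(g) = 2, so Bézout bound = 2.
Scan x ∈ F_11. For each x, list the y ∈ F_11 with f(x, y) ≡ 0 and those with g(x, y) ≡ 0 (mod 11); the common zeros in that column are the intersection.
  x = 0: f ≡ 0 at y ∈ {4}; g ≡ 0 at y ∈ {0, 6}; common: ∅.
  x = 1: f ≡ 0 at y ∈ {8}; g ≡ 0 at y ∈ {4, 6}; common: ∅.
  x = 2: f ≡ 0 at y ∈ {1}; g ≡ 0 at y ∈ {4, 10}; common: ∅.
  x = 3: f ≡ 0 at y ∈ {5}; g ≡ 0 at y ∈ {9}; common: ∅.
  x = 4: f ≡ 0 at y ∈ {9}; g ≡ 0 at y ∈ ∅; common: ∅.
  x = 5: f ≡ 0 at y ∈ {2}; g ≡ 0 at y ∈ ∅; common: ∅.
  x = 6: f ≡ 0 at y ∈ {6}; g ≡ 0 at y ∈ {9, 10}; common: ∅.
  x = 7: f ≡ 0 at y ∈ {10}; g ≡ 0 at y ∈ {0, 1}; common: ∅.
  x = 8: f ≡ 0 at y ∈ {3}; g ≡ 0 at y ∈ ∅; common: ∅.
  x = 9: f ≡ 0 at y ∈ {7}; g ≡ 0 at y ∈ ∅; common: ∅.
  x = 10: f ≡ 0 at y ∈ {0}; g ≡ 0 at y ∈ {1}; common: ∅.
Collecting: common zeros = ∅, so the count is 0.
Comparison with the Bézout bound: 0 ≤ 2 = deg(f)·deg(g), as expected for curves with no common component (the affine F_11-count falls short of the bound because intersections may lie at infinity, over extension fields, or carry multiplicity).


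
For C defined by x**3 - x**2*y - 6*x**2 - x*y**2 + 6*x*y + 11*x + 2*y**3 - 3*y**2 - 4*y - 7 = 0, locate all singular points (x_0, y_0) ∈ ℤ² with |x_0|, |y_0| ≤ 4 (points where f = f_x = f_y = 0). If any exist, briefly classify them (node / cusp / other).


Singular points: {(2, 1)}; classification: node.

Compute partial derivatives:
  f_x = 3*x**2 - 2*x*y - 12*x - y**2 + 6*y + 11.
  f_y = -x**2 - 2*x*y + 6*x + 6*y**2 - 6*y - 4.
Scan x_0 ∈ {−4, ..., 4}. For each x_0, f_y(x_0, y) is a polynomial in y; find its integer roots y ∈ {−4, ..., 4}, then test f_x and f at those candidates.
  x = -4: f_y(-4, y) = 6*y**2 + 2*y - 44; no integer root y with |y| ≤ 4.
  x = -3: f_y(-3, y) = 6*y**2 - 31; no integer root y with |y| ≤ 4.
  x = -2: f_y(-2, y) = 6*y**2 - 2*y - 20; vanishes at y ∈ {2}. (-2, 2): f_x = 63 ≠ 0.
  x = -1: f_y(-1, y) = 6*y**2 - 4*y - 11; no integer root y with |y| ≤ 4.
  x = 0: f_y(0, y) = 6*y**2 - 6*y - 4; no integer root y with |y| ≤ 4.
  x = 1: f_y(1, y) = 6*y**2 - 8*y + 1; no integer root y with |y| ≤ 4.
  x = 2: f_y(2, y) = 6*y**2 - 10*y + 4; vanishes at y ∈ {1}. (2, 1): f_x = 0, f = 0 — SINGULAR.
  x = 3: f_y(3, y) = 6*y**2 - 12*y + 5; no integer root y with |y| ≤ 4.
  x = 4: f_y(4, y) = 6*y**2 - 14*y + 4; vanishes at y ∈ {2}. (4, 2): f_x = 3 ≠ 0.
Only singular point on the grid: (2, 1).
Classify: substitute x = 2 + u, y = 1 + v and expand: f = u**3 - u**2*v - u**2 - u*v**2 + 2*v**3 + v**2.
No constant or linear terms (consistent with a singular point). Quadratic part: -u**2 + v**2. Cubic part: u**3 - u**2*v - u*v**2 + 2*v**3.
The quadratic part v**2 - u**2 = (v − u)(v + u) splits into two distinct linear factors, so there are two distinct tangent lines y − 1 = ±(x − 2) — this is a node (ordinary double point).
Classification: node.


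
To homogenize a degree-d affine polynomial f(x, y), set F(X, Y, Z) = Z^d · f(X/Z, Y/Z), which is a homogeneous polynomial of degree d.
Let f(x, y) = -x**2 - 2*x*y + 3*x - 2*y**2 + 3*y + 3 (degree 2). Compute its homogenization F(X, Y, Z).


F(X, Y, Z) = -X**2 - 2*X*Y + 3*X*Z - 2*Y**2 + 3*Y*Z + 3*Z**2

deg(f) = 2.
Substitute x = X/Z, y = Y/Z into f, then multiply by Z^2.
  monomial -1·x^2·y^0 ↦ -1·X^2·Y^0·Z^0.
  monomial -2·x^1·y^1 ↦ -2·X^1·Y^1·Z^0.
  monomial 3·x^1·y^0 ↦ 3·X^1·Y^0·Z^1.
  monomial -2·x^0·y^2 ↦ -2·X^0·Y^2·Z^0.
  monomial 3·x^0·y^1 ↦ 3·X^0·Y^1·Z^1.
  monomial 3·x^0·y^0 ↦ 3·X^0·Y^0·Z^2.
Collecting: F(X, Y, Z) = -X**2 - 2*X*Y + 3*X*Z - 2*Y**2 + 3*Y*Z + 3*Z**2.


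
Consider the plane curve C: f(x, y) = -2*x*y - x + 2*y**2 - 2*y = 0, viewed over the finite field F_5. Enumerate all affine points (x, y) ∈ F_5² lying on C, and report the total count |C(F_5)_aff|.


Affine F_5-points: {(0, 0), (0, 1), (1, 3), (1, 4)}; count = 4.

For each of the 25 pairs (x, y) ∈ F_5², evaluate f(x, y) mod 5. Record the zeros.
  x = 0: [0↦0, 1↦0, 2↦4, 3↦2, 4↦4]  zeros at y ∈ {0, 1}
  x = 1: [0↦4, 1↦2, 2↦4, 3↦0, 4↦0]  zeros at y ∈ {3, 4}
  x = 2: [0↦3, 1↦4, 2↦4, 3↦3, 4↦1]  zeros at y ∈ ∅
  x = 3: [0↦2, 1↦1, 2↦4, 3↦1, 4↦2]  zeros at y ∈ ∅
  x = 4: [0↦1, 1↦3, 2↦4, 3↦4, 4↦3]  zeros at y ∈ ∅
Collecting zeros: affine points = {(0, 0), (0, 1), (1, 3), (1, 4)}.
Total count |C(F_5)_aff| = 4.


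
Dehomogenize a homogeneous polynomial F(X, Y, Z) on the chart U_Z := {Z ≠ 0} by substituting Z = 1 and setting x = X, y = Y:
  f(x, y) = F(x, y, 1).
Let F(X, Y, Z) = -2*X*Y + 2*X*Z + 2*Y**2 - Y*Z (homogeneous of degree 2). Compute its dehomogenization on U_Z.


f(x, y) = -2*x*y + 2*x + 2*y**2 - y

On U_Z we set Z = 1. Each monomial c·X^i·Y^j·Z^k in F becomes c·x^i·y^j·1^k = c·x^i·y^j.
Substituting Z = 1: F(X, Y, 1) = -2*x*y + 2*x + 2*y**2 - y.
Note: deg(f) ≤ deg(F) = 2; strict inequality happens when F is divisible by Z (lost terms).


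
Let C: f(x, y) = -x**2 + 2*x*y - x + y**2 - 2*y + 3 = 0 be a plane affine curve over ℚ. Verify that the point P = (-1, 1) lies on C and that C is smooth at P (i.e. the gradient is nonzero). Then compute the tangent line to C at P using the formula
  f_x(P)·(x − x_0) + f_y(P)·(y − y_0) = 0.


Tangent line at P: 3*x - 2*y + 5 = 0.

Step 1: f(-1, 1) = 0, so P lies on C.
Step 2: partial derivatives
  f_x(x, y) = -2*x + 2*y - 1, f_y(x, y) = 2*x + 2*y - 2.
  f_x(P) = 3, f_y(P) = -2 (gradient nonzero, so P is smooth).
Step 3: tangent line at P: 3·(x − -1) + -2·(y − 1) = 0.
Expanding: 3*x - 2*y + 5 = 0.


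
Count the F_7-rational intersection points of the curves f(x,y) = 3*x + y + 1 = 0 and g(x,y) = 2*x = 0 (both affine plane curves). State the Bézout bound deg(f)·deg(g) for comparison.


Common zeros: {(0, 6)}; count = 1; Bézout bound = 1.

deg(f) = 1, deg(g) = 1, so Bézout bound = 1.
Scan x ∈ F_7. For each x, list the y ∈ F_7 with f(x, y) ≡ 0 and those with g(x, y) ≡ 0 (mod 7); the common zeros in that column are the intersection.
  x = 0: f ≡ 0 at y ∈ {6}; g ≡ 0 at y ∈ {0, 1, 2, 3, 4, 5, 6}; common: {6}.
  x = 1: f ≡ 0 at y ∈ {3}; g ≡ 0 at y ∈ ∅; common: ∅.
  x = 2: f ≡ 0 at y ∈ {0}; g ≡ 0 at y ∈ ∅; common: ∅.
  x = 3: f ≡ 0 at y ∈ {4}; g ≡ 0 at y ∈ ∅; common: ∅.
  x = 4: f ≡ 0 at y ∈ {1}; g ≡ 0 at y ∈ ∅; common: ∅.
  x = 5: f ≡ 0 at y ∈ {5}; g ≡ 0 at y ∈ ∅; common: ∅.
  x = 6: f ≡ 0 at y ∈ {2}; g ≡ 0 at y ∈ ∅; common: ∅.
Collecting: common zeros = {(0, 6)}, so the count is 1.
Comparison with the Bézout bound: 1 ≤ 1 = deg(f)·deg(g), as expected for curves with no common component (the bound is attained).


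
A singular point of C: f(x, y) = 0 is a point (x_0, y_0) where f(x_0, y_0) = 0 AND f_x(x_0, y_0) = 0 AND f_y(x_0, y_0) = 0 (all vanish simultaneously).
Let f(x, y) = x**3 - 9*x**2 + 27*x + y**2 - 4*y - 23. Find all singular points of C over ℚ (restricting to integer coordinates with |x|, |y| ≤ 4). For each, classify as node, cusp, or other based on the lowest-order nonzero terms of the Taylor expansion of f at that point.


Singular points: {(3, 2)}; classification: cusp.

Compute partial derivatives:
  f_x = 3*x**2 - 18*x + 27.
  f_y = 2*y - 4.
Scan x_0 ∈ {−4, ..., 4}. For each x_0, f_y(x_0, y) is a polynomial in y; find its integer roots y ∈ {−4, ..., 4}, then test f_x and f at those candidates.
  x = -4: f_y(-4, y) = 2*y - 4; vanishes at y ∈ {2}. (-4, 2): f_x = 147 ≠ 0.
  x = -3: f_y(-3, y) = 2*y - 4; vanishes at y ∈ {2}. (-3, 2): f_x = 108 ≠ 0.
  x = -2: f_y(-2, y) = 2*y - 4; vanishes at y ∈ {2}. (-2, 2): f_x = 75 ≠ 0.
  x = -1: f_y(-1, y) = 2*y - 4; vanishes at y ∈ {2}. (-1, 2): f_x = 48 ≠ 0.
  x = 0: f_y(0, y) = 2*y - 4; vanishes at y ∈ {2}. (0, 2): f_x = 27 ≠ 0.
  x = 1: f_y(1, y) = 2*y - 4; vanishes at y ∈ {2}. (1, 2): f_x = 12 ≠ 0.
  x = 2: f_y(2, y) = 2*y - 4; vanishes at y ∈ {2}. (2, 2): f_x = 3 ≠ 0.
  x = 3: f_y(3, y) = 2*y - 4; vanishes at y ∈ {2}. (3, 2): f_x = 0, f = 0 — SINGULAR.
  x = 4: f_y(4, y) = 2*y - 4; vanishes at y ∈ {2}. (4, 2): f_x = 3 ≠ 0.
Only singular point on the grid: (3, 2).
Classify: substitute x = 3 + u, y = 2 + v and expand: f = u**3 + v**2.
No constant or linear terms (consistent with a singular point). Quadratic part: v**2. Cubic part: u**3.
The quadratic part v**2 is a perfect square, so there is a single (double) tangent line v = 0, i.e. y = 2. Restricting the cubic part to that line (v = 0) leaves u**3 ≠ 0, so f is not divisible by v and the branch is v² ≈ -u**3 to lowest order — this is a cusp.
Classification: cusp.


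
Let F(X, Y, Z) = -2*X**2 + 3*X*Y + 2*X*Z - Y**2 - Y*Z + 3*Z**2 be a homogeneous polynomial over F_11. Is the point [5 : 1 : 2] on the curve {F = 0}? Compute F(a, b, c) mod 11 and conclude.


F(5,1,2) ≡ 5 (mod 11); P is NOT on the curve.

Evaluate F(5, 1, 2) term-by-term (mod 11).
  -2*X**2 ↦ -2·25·1·1 = -50
  3*X*Y ↦ 3·5·1·1 = 15
  2*X*Z ↦ 2·5·1·2 = 20
  -Y**2 ↦ -1·1·1·1 = -1
  -Y*Z ↦ -1·1·1·2 = -2
  3*Z**2 ↦ 3·1·1·4 = 12
Sum: F(5, 1, 2) = (-50) + (15) + (20) + (-1) + (-2) + (12) = -6.
Reducing mod 11: -6 ≡ 5 (mod 11).
Since F(a, b, c) ≡ 5 ≠ 0 (mod 11), P does NOT lie on the curve.


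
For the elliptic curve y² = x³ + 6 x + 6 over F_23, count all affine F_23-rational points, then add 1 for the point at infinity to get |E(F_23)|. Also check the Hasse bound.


Affine points = {(0, 11), (0, 12), (1, 6), (1, 17), (2, 7), (2, 16), (4, 5), (4, 18), (5, 0), (7, 0), (10, 10), (10, 13), (11, 0), (12, 9), (12, 14), (13, 2), (13, 21), (16, 9), (16, 14), (18, 9), (18, 14), (21, 3), (21, 20)}; affine count = 23; |E(F_23)| = 24.

Discriminant check: Δ ∝ 4a³ + 27b² = 4·6³ + 27·6² = 4·216 + 27·36 ≡ 19 (mod 23). Nonzero ⇒ E is nonsingular.
For each x ∈ F_23, compute rhs = x³ + 6·x + 6 mod 23, then count y ∈ F_23 with y² ≡ rhs.
  x = 0: rhs = 6, matching y values: 11, 12 (2 points).
  x = 1: rhs = 13, matching y values: 6, 17 (2 points).
  x = 2: rhs = 3, matching y values: 7, 16 (2 points).
  x = 3: rhs = 5, matching y values: none (0 points).
  x = 4: rhs = 2, matching y values: 5, 18 (2 points).
  x = 5: rhs = 0, matching y values: 0 (1 points).
  x = 6: rhs = 5, matching y values: none (0 points).
  x = 7: rhs = 0, matching y values: 0 (1 points).
  x = 8: rhs = 14, matching y values: none (0 points).
  x = 9: rhs = 7, matching y values: none (0 points).
  x = 10: rhs = 8, matching y values: 10, 13 (2 points).
  x = 11: rhs = 0, matching y values: 0 (1 points).
  x = 12: rhs = 12, matching y values: 9, 14 (2 points).
  x = 13: rhs = 4, matching y values: 2, 21 (2 points).
  x = 14: rhs = 5, matching y values: none (0 points).
  x = 15: rhs = 21, matching y values: none (0 points).
  x = 16: rhs = 12, matching y values: 9, 14 (2 points).
  x = 17: rhs = 7, matching y values: none (0 points).
  x = 18: rhs = 12, matching y values: 9, 14 (2 points).
  x = 19: rhs = 10, matching y values: none (0 points).
  x = 20: rhs = 7, matching y values: none (0 points).
  x = 21: rhs = 9, matching y values: 3, 20 (2 points).
  x = 22: rhs = 22, matching y values: none (0 points).
Total affine count: 23.
Full point count |E(F_23)| = 23 + 1 = 24.
Hasse bound: |24 − (23+1)| = |0| = 0 ≤ 2√23 ≈ 9.5917 ✓.


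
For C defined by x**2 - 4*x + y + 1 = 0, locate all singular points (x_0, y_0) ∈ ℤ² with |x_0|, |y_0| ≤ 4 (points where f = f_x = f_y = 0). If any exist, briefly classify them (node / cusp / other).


No singular points in the scanned grid; C is smooth there.

Compute partial derivatives:
  f_x = 2*x - 4.
  f_y = 1.
f_y = 1 is a nonzero constant, so f_y never vanishes: no point (x, y) can satisfy f = f_x = f_y = 0. In particular no (x, y) ∈ {−4, ..., 4}² is singular; the curve is smooth.


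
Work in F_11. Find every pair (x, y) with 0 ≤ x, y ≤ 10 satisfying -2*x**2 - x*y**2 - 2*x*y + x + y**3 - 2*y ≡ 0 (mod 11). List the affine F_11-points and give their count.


Affine F_11-points: {(0, 0), (2, 8), (3, 10), (5, 3), (6, 0), (6, 2), (6, 4), (7, 2), (8, 8), (9, 10), (10, 3), (10, 4)}; count = 12.

For each of the 121 pairs (x, y) ∈ F_11², evaluate f(x, y) mod 11. Record the zeros.
  x = 0: [0↦0, 1↦10, 2↦4, 3↦10, 4↦1, 5↦5, 6↦6, 7↦10, 8↦1, 9↦7, 10↦1]  zeros at y ∈ {0}
  x = 1: [0↦10, 1↦6, 2↦6, 3↦5, 4↦9, 5↦2, 6↦1, 7↦1, 8↦8, 9↦6, 10↦1]  zeros at y ∈ ∅
  x = 2: [0↦5, 1↦9, 2↦4, 3↦7, 4↦2, 5↦6, 6↦3, 7↦10, 8↦0, 9↦1, 10↦8]  zeros at y ∈ {8}
  x = 3: [0↦7, 1↦8, 2↦9, 3↦5, 4↦2, 5↦6, 6↦1, 7↦4, 8↦10, 9↦3, 10↦0]  zeros at y ∈ {10}
  x = 4: [0↦5, 1↦3, 2↦10, 3↦10, 4↦9, 5↦2, 6↦6, 7↦5, 8↦5, 9↦1, 10↦10]  zeros at y ∈ ∅
  x = 5: [0↦10, 1↦5, 2↦7, 3↦0, 4↦1, 5↦5, 6↦7, 7↦2, 8↦7, 9↦6, 10↦5]  zeros at y ∈ {3}
  x = 6: [0↦0, 1↦3, 2↦0, 3↦8, 4↦0, 5↦4, 6↦4, 7↦6, 8↦5, 9↦7, 10↦7]  zeros at y ∈ {0, 2, 4}
  x = 7: [0↦8, 1↦8, 2↦0, 3↦1, 4↦6, 5↦10, 6↦8, 7↦6, 8↦10, 9↦4, 10↦5]  zeros at y ∈ {2}
  x = 8: [0↦1, 1↦9, 2↦7, 3↦1, 4↦8, 5↦1, 6↦8, 7↦2, 8↦0, 9↦8, 10↦10]  zeros at y ∈ {8}
  x = 9: [0↦1, 1↦6, 2↦10, 3↦8, 4↦6, 5↦10, 6↦4, 7↦5, 8↦8, 9↦8, 10↦0]  zeros at y ∈ {10}
  x = 10: [0↦8, 1↦10, 2↦9, 3↦0, 4↦0, 5↦4, 6↦7, 7↦4, 8↦1, 9↦4, 10↦8]  zeros at y ∈ {3, 4}
Collecting zeros: affine points = {(0, 0), (2, 8), (3, 10), (5, 3), (6, 0), (6, 2), (6, 4), (7, 2), (8, 8), (9, 10), (10, 3), (10, 4)}.
Total count |C(F_11)_aff| = 12.


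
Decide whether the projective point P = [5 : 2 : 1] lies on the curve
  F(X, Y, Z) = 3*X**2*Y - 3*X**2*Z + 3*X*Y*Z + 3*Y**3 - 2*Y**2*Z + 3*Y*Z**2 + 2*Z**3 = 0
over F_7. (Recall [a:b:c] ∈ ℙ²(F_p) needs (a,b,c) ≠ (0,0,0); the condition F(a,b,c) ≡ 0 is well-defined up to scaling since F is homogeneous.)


F(5,2,1) ≡ 3 (mod 7); P is NOT on the curve.

Evaluate F(5, 2, 1) term-by-term (mod 7).
  3*X**2*Y ↦ 3·25·2·1 = 150
  -3*X**2*Z ↦ -3·25·1·1 = -75
  3*X*Y*Z ↦ 3·5·2·1 = 30
  3*Y**3 ↦ 3·1·8·1 = 24
  -2*Y**2*Z ↦ -2·1·4·1 = -8
  3*Y*Z**2 ↦ 3·1·2·1 = 6
  2*Z**3 ↦ 2·1·1·1 = 2
Sum: F(5, 2, 1) = (150) + (-75) + (30) + (24) + (-8) + (6) + (2) = 129.
Reducing mod 7: 129 ≡ 3 (mod 7).
Since F(a, b, c) ≡ 3 ≠ 0 (mod 7), P does NOT lie on the curve.


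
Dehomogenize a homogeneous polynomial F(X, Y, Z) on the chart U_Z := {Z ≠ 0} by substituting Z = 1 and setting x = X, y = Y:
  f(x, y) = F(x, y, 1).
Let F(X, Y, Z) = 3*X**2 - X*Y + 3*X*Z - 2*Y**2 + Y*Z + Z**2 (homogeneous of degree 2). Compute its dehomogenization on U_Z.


f(x, y) = 3*x**2 - x*y + 3*x - 2*y**2 + y + 1

On U_Z we set Z = 1. Each monomial c·X^i·Y^j·Z^k in F becomes c·x^i·y^j·1^k = c·x^i·y^j.
Substituting Z = 1: F(X, Y, 1) = 3*x**2 - x*y + 3*x - 2*y**2 + y + 1.
Note: deg(f) ≤ deg(F) = 2; strict inequality happens when F is divisible by Z (lost terms).


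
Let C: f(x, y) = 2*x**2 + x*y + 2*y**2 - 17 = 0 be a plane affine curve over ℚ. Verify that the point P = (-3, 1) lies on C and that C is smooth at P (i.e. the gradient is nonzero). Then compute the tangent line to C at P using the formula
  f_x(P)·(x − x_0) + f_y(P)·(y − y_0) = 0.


Tangent line at P: -11*x + y - 34 = 0.

Step 1: f(-3, 1) = 0, so P lies on C.
Step 2: partial derivatives
  f_x(x, y) = 4*x + y, f_y(x, y) = x + 4*y.
  f_x(P) = -11, f_y(P) = 1 (gradient nonzero, so P is smooth).
Step 3: tangent line at P: -11·(x − -3) + 1·(y − 1) = 0.
Expanding: -11*x + y - 34 = 0.


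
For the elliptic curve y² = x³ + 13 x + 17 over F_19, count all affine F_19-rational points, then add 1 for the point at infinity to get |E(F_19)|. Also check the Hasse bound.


Affine points = {(0, 6), (0, 13), (3, 8), (3, 11), (4, 0), (5, 6), (5, 13), (6, 8), (6, 11), (8, 5), (8, 14), (10, 8), (10, 11), (11, 3), (11, 16), (12, 1), (12, 18), (14, 6), (14, 13)}; affine count = 19; |E(F_19)| = 20.

Discriminant check: Δ ∝ 4a³ + 27b² = 4·13³ + 27·17² = 4·2197 + 27·289 ≡ 4 (mod 19). Nonzero ⇒ E is nonsingular.
For each x ∈ F_19, compute rhs = x³ + 13·x + 17 mod 19, then count y ∈ F_19 with y² ≡ rhs.
  x = 0: rhs = 17, matching y values: 6, 13 (2 points).
  x = 1: rhs = 12, matching y values: none (0 points).
  x = 2: rhs = 13, matching y values: none (0 points).
  x = 3: rhs = 7, matching y values: 8, 11 (2 points).
  x = 4: rhs = 0, matching y values: 0 (1 points).
  x = 5: rhs = 17, matching y values: 6, 13 (2 points).
  x = 6: rhs = 7, matching y values: 8, 11 (2 points).
  x = 7: rhs = 14, matching y values: none (0 points).
  x = 8: rhs = 6, matching y values: 5, 14 (2 points).
  x = 9: rhs = 8, matching y values: none (0 points).
  x = 10: rhs = 7, matching y values: 8, 11 (2 points).
  x = 11: rhs = 9, matching y values: 3, 16 (2 points).
  x = 12: rhs = 1, matching y values: 1, 18 (2 points).
  x = 13: rhs = 8, matching y values: none (0 points).
  x = 14: rhs = 17, matching y values: 6, 13 (2 points).
  x = 15: rhs = 15, matching y values: none (0 points).
  x = 16: rhs = 8, matching y values: none (0 points).
  x = 17: rhs = 2, matching y values: none (0 points).
  x = 18: rhs = 3, matching y values: none (0 points).
Total affine count: 19.
Full point count |E(F_19)| = 19 + 1 = 20.
Hasse bound: |20 − (19+1)| = |0| = 0 ≤ 2√19 ≈ 8.7178 ✓.


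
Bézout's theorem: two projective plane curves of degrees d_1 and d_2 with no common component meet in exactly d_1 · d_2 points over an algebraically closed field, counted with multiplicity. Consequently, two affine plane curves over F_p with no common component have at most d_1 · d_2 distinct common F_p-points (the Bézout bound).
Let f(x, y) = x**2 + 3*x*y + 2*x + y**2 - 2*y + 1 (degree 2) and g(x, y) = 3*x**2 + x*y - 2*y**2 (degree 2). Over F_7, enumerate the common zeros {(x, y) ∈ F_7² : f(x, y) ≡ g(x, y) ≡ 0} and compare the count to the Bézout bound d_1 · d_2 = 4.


Common zeros: ∅; count = 0; Bézout bound = 4.

deg(f) = 2, deg(g) = 2, so Bézout bound = 4.
Scan x ∈ F_7. For each x, list the y ∈ F_7 with f(x, y) ≡ 0 and those with g(x, y) ≡ 0 (mod 7); the common zeros in that column are the intersection.
  x = 0: f ≡ 0 at y ∈ {1}; g ≡ 0 at y ∈ {0}; common: ∅.
  x = 1: f ≡ 0 at y ∈ ∅; g ≡ 0 at y ∈ {5, 6}; common: ∅.
  x = 2: f ≡ 0 at y ∈ {1, 2}; g ≡ 0 at y ∈ {3, 5}; common: ∅.
  x = 3: f ≡ 0 at y ∈ ∅; g ≡ 0 at y ∈ {1, 4}; common: ∅.
  x = 4: f ≡ 0 at y ∈ {2}; g ≡ 0 at y ∈ {3, 6}; common: ∅.
  x = 5: f ≡ 0 at y ∈ {3, 5}; g ≡ 0 at y ∈ {2, 4}; common: ∅.
  x = 6: f ≡ 0 at y ∈ {0, 5}; g ≡ 0 at y ∈ {1, 2}; common: ∅.
Collecting: common zeros = ∅, so the count is 0.
Comparison with the Bézout bound: 0 ≤ 4 = deg(f)·deg(g), as expected for curves with no common component (the affine F_7-count falls short of the bound because intersections may lie at infinity, over extension fields, or carry multiplicity).


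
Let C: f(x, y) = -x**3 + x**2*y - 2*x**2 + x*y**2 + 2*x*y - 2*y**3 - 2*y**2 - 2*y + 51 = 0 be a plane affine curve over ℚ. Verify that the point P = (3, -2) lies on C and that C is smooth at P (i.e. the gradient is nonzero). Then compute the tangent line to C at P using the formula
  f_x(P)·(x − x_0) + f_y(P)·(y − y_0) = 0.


Tangent line at P: -51*x - 15*y + 123 = 0.

Step 1: f(3, -2) = 0, so P lies on C.
Step 2: partial derivatives
  f_x(x, y) = -3*x**2 + 2*x*y - 4*x + y**2 + 2*y, f_y(x, y) = x**2 + 2*x*y + 2*x - 6*y**2 - 4*y - 2.
  f_x(P) = -51, f_y(P) = -15 (gradient nonzero, so P is smooth).
Step 3: tangent line at P: -51·(x − 3) + -15·(y − -2) = 0.
Expanding: -51*x - 15*y + 123 = 0.


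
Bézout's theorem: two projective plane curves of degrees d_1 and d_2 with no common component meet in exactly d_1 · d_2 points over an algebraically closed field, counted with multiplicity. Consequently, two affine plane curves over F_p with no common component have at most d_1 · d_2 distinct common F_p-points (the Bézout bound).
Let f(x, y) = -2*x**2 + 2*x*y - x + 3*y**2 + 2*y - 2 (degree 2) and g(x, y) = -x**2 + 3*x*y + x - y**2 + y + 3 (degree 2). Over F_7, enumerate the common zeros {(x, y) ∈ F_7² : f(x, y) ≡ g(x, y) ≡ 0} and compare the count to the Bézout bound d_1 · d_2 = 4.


Common zeros: {(3, 6)}; count = 1; Bézout bound = 4.

deg(f) = 2, deg(g) = 2, so Bézout bound = 4.
Scan x ∈ F_7. For each x, list the y ∈ F_7 with f(x, y) ≡ 0 and those with g(x, y) ≡ 0 (mod 7); the common zeros in that column are the intersection.
  x = 0: f ≡ 0 at y ∈ {2}; g ≡ 0 at y ∈ ∅; common: ∅.
  x = 1: f ≡ 0 at y ∈ ∅; g ≡ 0 at y ∈ {2}; common: ∅.
  x = 2: f ≡ 0 at y ∈ ∅; g ≡ 0 at y ∈ {1, 6}; common: ∅.
  x = 3: f ≡ 0 at y ∈ {3, 6}; g ≡ 0 at y ∈ {4, 6}; common: {6}.
  x = 4: f ≡ 0 at y ∈ ∅; g ≡ 0 at y ∈ {3}; common: ∅.
  x = 5: f ≡ 0 at y ∈ {1, 2}; g ≡ 0 at y ∈ ∅; common: ∅.
  x = 6: f ≡ 0 at y ∈ {1, 6}; g ≡ 0 at y ∈ {2, 3}; common: ∅.
Collecting: common zeros = {(3, 6)}, so the count is 1.
Comparison with the Bézout bound: 1 ≤ 4 = deg(f)·deg(g), as expected for curves with no common component (the affine F_7-count falls short of the bound because intersections may lie at infinity, over extension fields, or carry multiplicity).


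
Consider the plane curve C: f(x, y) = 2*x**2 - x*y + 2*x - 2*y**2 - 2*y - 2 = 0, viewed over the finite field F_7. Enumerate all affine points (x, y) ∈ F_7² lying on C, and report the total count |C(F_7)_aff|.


Affine F_7-points: {(0, 2), (0, 4), (1, 4), (1, 5), (4, 5), (4, 6), (5, 1), (5, 6)}; count = 8.

For each of the 49 pairs (x, y) ∈ F_7², evaluate f(x, y) mod 7. Record the zeros.
  x = 0: [0↦5, 1↦1, 2↦0, 3↦2, 4↦0, 5↦1, 6↦5]  zeros at y ∈ {2, 4}
  x = 1: [0↦2, 1↦4, 2↦2, 3↦3, 4↦0, 5↦0, 6↦3]  zeros at y ∈ {4, 5}
  x = 2: [0↦3, 1↦4, 2↦1, 3↦1, 4↦4, 5↦3, 6↦5]  zeros at y ∈ ∅
  x = 3: [0↦1, 1↦1, 2↦4, 3↦3, 4↦5, 5↦3, 6↦4]  zeros at y ∈ ∅
  x = 4: [0↦3, 1↦2, 2↦4, 3↦2, 4↦3, 5↦0, 6↦0]  zeros at y ∈ {5, 6}
  x = 5: [0↦2, 1↦0, 2↦1, 3↦5, 4↦5, 5↦1, 6↦0]  zeros at y ∈ {1, 6}
  x = 6: [0↦5, 1↦2, 2↦2, 3↦5, 4↦4, 5↦6, 6↦4]  zeros at y ∈ ∅
Collecting zeros: affine points = {(0, 2), (0, 4), (1, 4), (1, 5), (4, 5), (4, 6), (5, 1), (5, 6)}.
Total count |C(F_7)_aff| = 8.


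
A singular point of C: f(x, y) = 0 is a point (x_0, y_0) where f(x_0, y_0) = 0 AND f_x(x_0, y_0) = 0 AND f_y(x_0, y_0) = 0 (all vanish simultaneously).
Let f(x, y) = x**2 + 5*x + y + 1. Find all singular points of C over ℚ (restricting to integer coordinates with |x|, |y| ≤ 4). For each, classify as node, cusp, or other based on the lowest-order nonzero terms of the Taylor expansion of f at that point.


No singular points in the scanned grid; C is smooth there.

Compute partial derivatives:
  f_x = 2*x + 5.
  f_y = 1.
f_y = 1 is a nonzero constant, so f_y never vanishes: no point (x, y) can satisfy f = f_x = f_y = 0. In particular no (x, y) ∈ {−4, ..., 4}² is singular; the curve is smooth.


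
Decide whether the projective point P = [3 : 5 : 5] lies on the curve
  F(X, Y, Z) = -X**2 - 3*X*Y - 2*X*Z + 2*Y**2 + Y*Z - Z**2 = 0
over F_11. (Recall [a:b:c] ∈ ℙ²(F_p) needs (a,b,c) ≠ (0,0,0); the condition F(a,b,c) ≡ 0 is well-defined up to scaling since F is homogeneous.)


F(3,5,5) ≡ 10 (mod 11); P is NOT on the curve.

Evaluate F(3, 5, 5) term-by-term (mod 11).
  -X**2 ↦ -1·9·1·1 = -9
  -3*X*Y ↦ -3·3·5·1 = -45
  -2*X*Z ↦ -2·3·1·5 = -30
  2*Y**2 ↦ 2·1·25·1 = 50
  Y*Z ↦ 1·1·5·5 = 25
  -Z**2 ↦ -1·1·1·25 = -25
Sum: F(3, 5, 5) = (-9) + (-45) + (-30) + (50) + (25) + (-25) = -34.
Reducing mod 11: -34 ≡ 10 (mod 11).
Since F(a, b, c) ≡ 10 ≠ 0 (mod 11), P does NOT lie on the curve.


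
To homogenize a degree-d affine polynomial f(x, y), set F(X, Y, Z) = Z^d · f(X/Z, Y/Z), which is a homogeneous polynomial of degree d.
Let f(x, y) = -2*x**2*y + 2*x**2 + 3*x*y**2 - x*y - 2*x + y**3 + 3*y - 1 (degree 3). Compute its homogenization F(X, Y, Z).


F(X, Y, Z) = -2*X**2*Y + 2*X**2*Z + 3*X*Y**2 - X*Y*Z - 2*X*Z**2 + Y**3 + 3*Y*Z**2 - Z**3

deg(f) = 3.
Substitute x = X/Z, y = Y/Z into f, then multiply by Z^3.
  monomial -2·x^2·y^1 ↦ -2·X^2·Y^1·Z^0.
  monomial 2·x^2·y^0 ↦ 2·X^2·Y^0·Z^1.
  monomial 3·x^1·y^2 ↦ 3·X^1·Y^2·Z^0.
  monomial -1·x^1·y^1 ↦ -1·X^1·Y^1·Z^1.
  monomial -2·x^1·y^0 ↦ -2·X^1·Y^0·Z^2.
  monomial 1·x^0·y^3 ↦ 1·X^0·Y^3·Z^0.
  monomial 3·x^0·y^1 ↦ 3·X^0·Y^1·Z^2.
  monomial -1·x^0·y^0 ↦ -1·X^0·Y^0·Z^3.
Collecting: F(X, Y, Z) = -2*X**2*Y + 2*X**2*Z + 3*X*Y**2 - X*Y*Z - 2*X*Z**2 + Y**3 + 3*Y*Z**2 - Z**3.


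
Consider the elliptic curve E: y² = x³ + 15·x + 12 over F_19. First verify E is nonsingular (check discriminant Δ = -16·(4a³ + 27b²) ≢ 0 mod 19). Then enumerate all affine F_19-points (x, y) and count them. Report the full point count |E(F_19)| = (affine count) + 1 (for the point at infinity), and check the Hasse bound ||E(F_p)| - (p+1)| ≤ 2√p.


Affine points = {(1, 3), (1, 16), (7, 2), (7, 17), (8, 6), (8, 13), (11, 8), (11, 11), (12, 1), (12, 18), (16, 4), (16, 15)}; affine count = 12; |E(F_19)| = 13.

Discriminant check: Δ ∝ 4a³ + 27b² = 4·15³ + 27·12² = 4·3375 + 27·144 ≡ 3 (mod 19). Nonzero ⇒ E is nonsingular.
For each x ∈ F_19, compute rhs = x³ + 15·x + 12 mod 19, then count y ∈ F_19 with y² ≡ rhs.
  x = 0: rhs = 12, matching y values: none (0 points).
  x = 1: rhs = 9, matching y values: 3, 16 (2 points).
  x = 2: rhs = 12, matching y values: none (0 points).
  x = 3: rhs = 8, matching y values: none (0 points).
  x = 4: rhs = 3, matching y values: none (0 points).
  x = 5: rhs = 3, matching y values: none (0 points).
  x = 6: rhs = 14, matching y values: none (0 points).
  x = 7: rhs = 4, matching y values: 2, 17 (2 points).
  x = 8: rhs = 17, matching y values: 6, 13 (2 points).
  x = 9: rhs = 2, matching y values: none (0 points).
  x = 10: rhs = 3, matching y values: none (0 points).
  x = 11: rhs = 7, matching y values: 8, 11 (2 points).
  x = 12: rhs = 1, matching y values: 1, 18 (2 points).
  x = 13: rhs = 10, matching y values: none (0 points).
  x = 14: rhs = 2, matching y values: none (0 points).
  x = 15: rhs = 2, matching y values: none (0 points).
  x = 16: rhs = 16, matching y values: 4, 15 (2 points).
  x = 17: rhs = 12, matching y values: none (0 points).
  x = 18: rhs = 15, matching y values: none (0 points).
Total affine count: 12.
Full point count |E(F_19)| = 12 + 1 = 13.
Hasse bound: |13 − (19+1)| = |-7| = 7 ≤ 2√19 ≈ 8.7178 ✓.


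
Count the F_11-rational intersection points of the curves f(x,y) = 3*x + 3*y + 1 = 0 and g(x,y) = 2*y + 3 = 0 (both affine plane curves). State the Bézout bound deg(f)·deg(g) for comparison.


Common zeros: {(3, 4)}; count = 1; Bézout bound = 1.

deg(f) = 1, deg(g) = 1, so Bézout bound = 1.
Scan x ∈ F_11. For each x, list the y ∈ F_11 with f(x, y) ≡ 0 and those with g(x, y) ≡ 0 (mod 11); the common zeros in that column are the intersection.
  x = 0: f ≡ 0 at y ∈ {7}; g ≡ 0 at y ∈ {4}; common: ∅.
  x = 1: f ≡ 0 at y ∈ {6}; g ≡ 0 at y ∈ {4}; common: ∅.
  x = 2: f ≡ 0 at y ∈ {5}; g ≡ 0 at y ∈ {4}; common: ∅.
  x = 3: f ≡ 0 at y ∈ {4}; g ≡ 0 at y ∈ {4}; common: {4}.
  x = 4: f ≡ 0 at y ∈ {3}; g ≡ 0 at y ∈ {4}; common: ∅.
  x = 5: f ≡ 0 at y ∈ {2}; g ≡ 0 at y ∈ {4}; common: ∅.
  x = 6: f ≡ 0 at y ∈ {1}; g ≡ 0 at y ∈ {4}; common: ∅.
  x = 7: f ≡ 0 at y ∈ {0}; g ≡ 0 at y ∈ {4}; common: ∅.
  x = 8: f ≡ 0 at y ∈ {10}; g ≡ 0 at y ∈ {4}; common: ∅.
  x = 9: f ≡ 0 at y ∈ {9}; g ≡ 0 at y ∈ {4}; common: ∅.
  x = 10: f ≡ 0 at y ∈ {8}; g ≡ 0 at y ∈ {4}; common: ∅.
Collecting: common zeros = {(3, 4)}, so the count is 1.
Comparison with the Bézout bound: 1 ≤ 1 = deg(f)·deg(g), as expected for curves with no common component (the bound is attained).


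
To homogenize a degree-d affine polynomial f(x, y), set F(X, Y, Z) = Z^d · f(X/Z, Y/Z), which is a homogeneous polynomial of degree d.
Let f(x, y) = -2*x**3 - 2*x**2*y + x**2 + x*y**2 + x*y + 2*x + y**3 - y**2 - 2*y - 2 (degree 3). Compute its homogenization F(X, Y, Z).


F(X, Y, Z) = -2*X**3 - 2*X**2*Y + X**2*Z + X*Y**2 + X*Y*Z + 2*X*Z**2 + Y**3 - Y**2*Z - 2*Y*Z**2 - 2*Z**3

deg(f) = 3.
Substitute x = X/Z, y = Y/Z into f, then multiply by Z^3.
  monomial -2·x^3·y^0 ↦ -2·X^3·Y^0·Z^0.
  monomial -2·x^2·y^1 ↦ -2·X^2·Y^1·Z^0.
  monomial 1·x^2·y^0 ↦ 1·X^2·Y^0·Z^1.
  monomial 1·x^1·y^2 ↦ 1·X^1·Y^2·Z^0.
  monomial 1·x^1·y^1 ↦ 1·X^1·Y^1·Z^1.
  monomial 2·x^1·y^0 ↦ 2·X^1·Y^0·Z^2.
  monomial 1·x^0·y^3 ↦ 1·X^0·Y^3·Z^0.
  monomial -1·x^0·y^2 ↦ -1·X^0·Y^2·Z^1.
  monomial -2·x^0·y^1 ↦ -2·X^0·Y^1·Z^2.
  monomial -2·x^0·y^0 ↦ -2·X^0·Y^0·Z^3.
Collecting: F(X, Y, Z) = -2*X**3 - 2*X**2*Y + X**2*Z + X*Y**2 + X*Y*Z + 2*X*Z**2 + Y**3 - Y**2*Z - 2*Y*Z**2 - 2*Z**3.


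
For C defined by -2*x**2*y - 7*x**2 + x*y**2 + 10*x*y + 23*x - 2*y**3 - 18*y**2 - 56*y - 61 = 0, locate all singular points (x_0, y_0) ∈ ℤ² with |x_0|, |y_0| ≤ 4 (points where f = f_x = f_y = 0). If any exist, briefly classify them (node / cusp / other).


Singular points: {(1, -3)}; classification: node.

Compute partial derivatives:
  f_x = -4*x*y - 14*x + y**2 + 10*y + 23.
  f_y = -2*x**2 + 2*x*y + 10*x - 6*y**2 - 36*y - 56.
Scan x_0 ∈ {−4, ..., 4}. For each x_0, f_y(x_0, y) is a polynomial in y; find its integer roots y ∈ {−4, ..., 4}, then test f_x and f at those candidates.
  x = -4: f_y(-4, y) = -6*y**2 - 44*y - 128; no integer root y with |y| ≤ 4.
  x = -3: f_y(-3, y) = -6*y**2 - 42*y - 104; no integer root y with |y| ≤ 4.
  x = -2: f_y(-2, y) = -6*y**2 - 40*y - 84; no integer root y with |y| ≤ 4.
  x = -1: f_y(-1, y) = -6*y**2 - 38*y - 68; no integer root y with |y| ≤ 4.
  x = 0: f_y(0, y) = -6*y**2 - 36*y - 56; no integer root y with |y| ≤ 4.
  x = 1: f_y(1, y) = -6*y**2 - 34*y - 48; vanishes at y ∈ {-3}. (1, -3): f_x = 0, f = 0 — SINGULAR.
  x = 2: f_y(2, y) = -6*y**2 - 32*y - 44; no integer root y with |y| ≤ 4.
  x = 3: f_y(3, y) = -6*y**2 - 30*y - 44; no integer root y with |y| ≤ 4.
  x = 4: f_y(4, y) = -6*y**2 - 28*y - 48; no integer root y with |y| ≤ 4.
Only singular point on the grid: (1, -3).
Classify: substitute x = 1 + u, y = -3 + v and expand: f = -2*u**2*v - u**2 + u*v**2 - 2*v**3 + v**2.
No constant or linear terms (consistent with a singular point). Quadratic part: -u**2 + v**2. Cubic part: -2*u**2*v + u*v**2 - 2*v**3.
The quadratic part v**2 - u**2 = (v − u)(v + u) splits into two distinct linear factors, so there are two distinct tangent lines y − -3 = ±(x − 1) — this is a node (ordinary double point).
Classification: node.


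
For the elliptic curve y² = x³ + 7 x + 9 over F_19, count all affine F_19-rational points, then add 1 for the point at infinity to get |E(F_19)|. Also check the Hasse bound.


Affine points = {(0, 3), (0, 16), (1, 6), (1, 13), (3, 0), (4, 5), (4, 14), (5, 6), (5, 13), (6, 1), (6, 18), (8, 8), (8, 11), (11, 7), (11, 12), (12, 4), (12, 15), (13, 6), (13, 13), (14, 1), (14, 18), (17, 5), (17, 14), (18, 1), (18, 18)}; affine count = 25; |E(F_19)| = 26.

Discriminant check: Δ ∝ 4a³ + 27b² = 4·7³ + 27·9² = 4·343 + 27·81 ≡ 6 (mod 19). Nonzero ⇒ E is nonsingular.
For each x ∈ F_19, compute rhs = x³ + 7·x + 9 mod 19, then count y ∈ F_19 with y² ≡ rhs.
  x = 0: rhs = 9, matching y values: 3, 16 (2 points).
  x = 1: rhs = 17, matching y values: 6, 13 (2 points).
  x = 2: rhs = 12, matching y values: none (0 points).
  x = 3: rhs = 0, matching y values: 0 (1 points).
  x = 4: rhs = 6, matching y values: 5, 14 (2 points).
  x = 5: rhs = 17, matching y values: 6, 13 (2 points).
  x = 6: rhs = 1, matching y values: 1, 18 (2 points).
  x = 7: rhs = 2, matching y values: none (0 points).
  x = 8: rhs = 7, matching y values: 8, 11 (2 points).
  x = 9: rhs = 3, matching y values: none (0 points).
  x = 10: rhs = 15, matching y values: none (0 points).
  x = 11: rhs = 11, matching y values: 7, 12 (2 points).
  x = 12: rhs = 16, matching y values: 4, 15 (2 points).
  x = 13: rhs = 17, matching y values: 6, 13 (2 points).
  x = 14: rhs = 1, matching y values: 1, 18 (2 points).
  x = 15: rhs = 12, matching y values: none (0 points).
  x = 16: rhs = 18, matching y values: none (0 points).
  x = 17: rhs = 6, matching y values: 5, 14 (2 points).
  x = 18: rhs = 1, matching y values: 1, 18 (2 points).
Total affine count: 25.
Full point count |E(F_19)| = 25 + 1 = 26.
Hasse bound: |26 − (19+1)| = |6| = 6 ≤ 2√19 ≈ 8.7178 ✓.


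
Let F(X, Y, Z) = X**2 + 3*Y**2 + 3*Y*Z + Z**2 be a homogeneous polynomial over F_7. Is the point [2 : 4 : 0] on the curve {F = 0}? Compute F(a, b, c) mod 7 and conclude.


F(2,4,0) ≡ 3 (mod 7); P is NOT on the curve.

Evaluate F(2, 4, 0) term-by-term (mod 7).
  X**2 ↦ 1·4·1·1 = 4
  3*Y**2 ↦ 3·1·16·1 = 48
  3*Y*Z ↦ 3·1·4·0 = 0
  Z**2 ↦ 1·1·1·0 = 0
Sum: F(2, 4, 0) = (4) + (48) + (0) + (0) = 52.
Reducing mod 7: 52 ≡ 3 (mod 7).
Since F(a, b, c) ≡ 3 ≠ 0 (mod 7), P does NOT lie on the curve.


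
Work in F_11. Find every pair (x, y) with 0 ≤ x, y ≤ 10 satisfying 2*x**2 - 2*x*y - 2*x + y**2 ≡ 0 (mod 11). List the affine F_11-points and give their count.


Affine F_11-points: {(0, 0), (1, 0), (1, 2), (2, 2), (4, 9), (4, 10), (6, 3), (6, 9), (7, 4), (7, 10), (9, 3), (9, 4)}; count = 12.

For each of the 121 pairs (x, y) ∈ F_11², evaluate f(x, y) mod 11. Record the zeros.
  x = 0: [0↦0, 1↦1, 2↦4, 3↦9, 4↦5, 5↦3, 6↦3, 7↦5, 8↦9, 9↦4, 10↦1]  zeros at y ∈ {0}
  x = 1: [0↦0, 1↦10, 2↦0, 3↦3, 4↦8, 5↦4, 6↦2, 7↦2, 8↦4, 9↦8, 10↦3]  zeros at y ∈ {0, 2}
  x = 2: [0↦4, 1↦1, 2↦0, 3↦1, 4↦4, 5↦9, 6↦5, 7↦3, 8↦3, 9↦5, 10↦9]  zeros at y ∈ {2}
  x = 3: [0↦1, 1↦7, 2↦4, 3↦3, 4↦4, 5↦7, 6↦1, 7↦8, 8↦6, 9↦6, 10↦8]  zeros at y ∈ ∅
  x = 4: [0↦2, 1↦6, 2↦1, 3↦9, 4↦8, 5↦9, 6↦1, 7↦6, 8↦2, 9↦0, 10↦0]  zeros at y ∈ {9, 10}
  x = 5: [0↦7, 1↦9, 2↦2, 3↦8, 4↦5, 5↦4, 6↦5, 7↦8, 8↦2, 9↦9, 10↦7]  zeros at y ∈ ∅
  x = 6: [0↦5, 1↦5, 2↦7, 3↦0, 4↦6, 5↦3, 6↦2, 7↦3, 8↦6, 9↦0, 10↦7]  zeros at y ∈ {3, 9}
  x = 7: [0↦7, 1↦5, 2↦5, 3↦7, 4↦0, 5↦6, 6↦3, 7↦2, 8↦3, 9↦6, 10↦0]  zeros at y ∈ {4, 10}
  x = 8: [0↦2, 1↦9, 2↦7, 3↦7, 4↦9, 5↦2, 6↦8, 7↦5, 8↦4, 9↦5, 10↦8]  zeros at y ∈ ∅
  x = 9: [0↦1, 1↦6, 2↦2, 3↦0, 4↦0, 5↦2, 6↦6, 7↦1, 8↦9, 9↦8, 10↦9]  zeros at y ∈ {3, 4}
  x = 10: [0↦4, 1↦7, 2↦1, 3↦8, 4↦6, 5↦6, 6↦8, 7↦1, 8↦7, 9↦4, 10↦3]  zeros at y ∈ ∅
Collecting zeros: affine points = {(0, 0), (1, 0), (1, 2), (2, 2), (4, 9), (4, 10), (6, 3), (6, 9), (7, 4), (7, 10), (9, 3), (9, 4)}.
Total count |C(F_11)_aff| = 12.


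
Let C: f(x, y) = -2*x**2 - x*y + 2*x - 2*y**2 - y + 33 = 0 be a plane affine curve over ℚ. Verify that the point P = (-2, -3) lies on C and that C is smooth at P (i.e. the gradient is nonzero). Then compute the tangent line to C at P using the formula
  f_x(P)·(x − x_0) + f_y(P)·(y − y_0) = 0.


Tangent line at P: 13*x + 13*y + 65 = 0.

Step 1: f(-2, -3) = 0, so P lies on C.
Step 2: partial derivatives
  f_x(x, y) = -4*x - y + 2, f_y(x, y) = -x - 4*y - 1.
  f_x(P) = 13, f_y(P) = 13 (gradient nonzero, so P is smooth).
Step 3: tangent line at P: 13·(x − -2) + 13·(y − -3) = 0.
Expanding: 13*x + 13*y + 65 = 0.


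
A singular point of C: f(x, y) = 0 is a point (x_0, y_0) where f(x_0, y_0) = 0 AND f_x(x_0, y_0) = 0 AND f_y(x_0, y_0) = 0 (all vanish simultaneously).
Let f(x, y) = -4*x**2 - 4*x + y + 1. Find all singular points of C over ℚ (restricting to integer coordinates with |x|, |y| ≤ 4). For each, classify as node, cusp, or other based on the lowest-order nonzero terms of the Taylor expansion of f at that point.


No singular points in the scanned grid; C is smooth there.

Compute partial derivatives:
  f_x = -8*x - 4.
  f_y = 1.
f_y = 1 is a nonzero constant, so f_y never vanishes: no point (x, y) can satisfy f = f_x = f_y = 0. In particular no (x, y) ∈ {−4, ..., 4}² is singular; the curve is smooth.


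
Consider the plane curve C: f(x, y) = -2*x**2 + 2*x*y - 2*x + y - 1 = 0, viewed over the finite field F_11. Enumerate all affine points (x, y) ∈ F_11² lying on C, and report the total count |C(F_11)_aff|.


Affine F_11-points: {(0, 1), (1, 9), (2, 7), (3, 2), (4, 7), (6, 4), (7, 9), (8, 4), (9, 2), (10, 10)}; count = 10.

For each of the 121 pairs (x, y) ∈ F_11², evaluate f(x, y) mod 11. Record the zeros.
  x = 0: [0↦10, 1↦0, 2↦1, 3↦2, 4↦3, 5↦4, 6↦5, 7↦6, 8↦7, 9↦8, 10↦9]  zeros at y ∈ {1}
  x = 1: [0↦6, 1↦9, 2↦1, 3↦4, 4↦7, 5↦10, 6↦2, 7↦5, 8↦8, 9↦0, 10↦3]  zeros at y ∈ {9}
  x = 2: [0↦9, 1↦3, 2↦8, 3↦2, 4↦7, 5↦1, 6↦6, 7↦0, 8↦5, 9↦10, 10↦4]  zeros at y ∈ {7}
  x = 3: [0↦8, 1↦4, 2↦0, 3↦7, 4↦3, 5↦10, 6↦6, 7↦2, 8↦9, 9↦5, 10↦1]  zeros at y ∈ {2}
  x = 4: [0↦3, 1↦1, 2↦10, 3↦8, 4↦6, 5↦4, 6↦2, 7↦0, 8↦9, 9↦7, 10↦5]  zeros at y ∈ {7}
  x = 5: [0↦5, 1↦5, 2↦5, 3↦5, 4↦5, 5↦5, 6↦5, 7↦5, 8↦5, 9↦5, 10↦5]  zeros at y ∈ ∅
  x = 6: [0↦3, 1↦5, 2↦7, 3↦9, 4↦0, 5↦2, 6↦4, 7↦6, 8↦8, 9↦10, 10↦1]  zeros at y ∈ {4}
  x = 7: [0↦8, 1↦1, 2↦5, 3↦9, 4↦2, 5↦6, 6↦10, 7↦3, 8↦7, 9↦0, 10↦4]  zeros at y ∈ {9}
  x = 8: [0↦9, 1↦4, 2↦10, 3↦5, 4↦0, 5↦6, 6↦1, 7↦7, 8↦2, 9↦8, 10↦3]  zeros at y ∈ {4}
  x = 9: [0↦6, 1↦3, 2↦0, 3↦8, 4↦5, 5↦2, 6↦10, 7↦7, 8↦4, 9↦1, 10↦9]  zeros at y ∈ {2}
  x = 10: [0↦10, 1↦9, 2↦8, 3↦7, 4↦6, 5↦5, 6↦4, 7↦3, 8↦2, 9↦1, 10↦0]  zeros at y ∈ {10}
Collecting zeros: affine points = {(0, 1), (1, 9), (2, 7), (3, 2), (4, 7), (6, 4), (7, 9), (8, 4), (9, 2), (10, 10)}.
Total count |C(F_11)_aff| = 10.


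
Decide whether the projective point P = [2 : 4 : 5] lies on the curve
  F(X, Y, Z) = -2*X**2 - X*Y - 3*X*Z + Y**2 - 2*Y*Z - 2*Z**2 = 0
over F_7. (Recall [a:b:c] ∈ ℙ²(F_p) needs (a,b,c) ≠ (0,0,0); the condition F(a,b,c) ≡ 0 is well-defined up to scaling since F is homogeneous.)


F(2,4,5) ≡ 6 (mod 7); P is NOT on the curve.

Evaluate F(2, 4, 5) term-by-term (mod 7).
  -2*X**2 ↦ -2·4·1·1 = -8
  -X*Y ↦ -1·2·4·1 = -8
  -3*X*Z ↦ -3·2·1·5 = -30
  Y**2 ↦ 1·1·16·1 = 16
  -2*Y*Z ↦ -2·1·4·5 = -40
  -2*Z**2 ↦ -2·1·1·25 = -50
Sum: F(2, 4, 5) = (-8) + (-8) + (-30) + (16) + (-40) + (-50) = -120.
Reducing mod 7: -120 ≡ 6 (mod 7).
Since F(a, b, c) ≡ 6 ≠ 0 (mod 7), P does NOT lie on the curve.


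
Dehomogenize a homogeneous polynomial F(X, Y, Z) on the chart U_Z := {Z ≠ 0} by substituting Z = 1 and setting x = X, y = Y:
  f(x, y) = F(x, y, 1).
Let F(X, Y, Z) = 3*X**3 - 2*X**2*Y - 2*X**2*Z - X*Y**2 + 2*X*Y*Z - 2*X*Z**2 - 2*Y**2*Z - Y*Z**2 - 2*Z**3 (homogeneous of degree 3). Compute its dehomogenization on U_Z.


f(x, y) = 3*x**3 - 2*x**2*y - 2*x**2 - x*y**2 + 2*x*y - 2*x - 2*y**2 - y - 2

On U_Z we set Z = 1. Each monomial c·X^i·Y^j·Z^k in F becomes c·x^i·y^j·1^k = c·x^i·y^j.
Substituting Z = 1: F(X, Y, 1) = 3*x**3 - 2*x**2*y - 2*x**2 - x*y**2 + 2*x*y - 2*x - 2*y**2 - y - 2.
Note: deg(f) ≤ deg(F) = 3; strict inequality happens when F is divisible by Z (lost terms).
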